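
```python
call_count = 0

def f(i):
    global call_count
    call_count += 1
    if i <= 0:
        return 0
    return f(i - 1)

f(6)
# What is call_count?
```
Call trace:
f(i=6)
  f(i=5)
    f(i=4)
      f(i=3)
        f(i=2)
          f(i=1)
            f(i=0)
            -> return 0
          -> return 0
        -> return 0
      -> return 0
    -> return 0
  -> return 0
-> return 0

call_count is incremented once per call. f is entered once for each i = 6, 5, 4, 3, 2, 1, 0 (the i <= 0 call returns without recursing), i.e. 6 + 1 calls.
call_count = 7

Final answer: 7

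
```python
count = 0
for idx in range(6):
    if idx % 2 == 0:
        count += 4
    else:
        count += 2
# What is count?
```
Trace:
  count=0
  count=4, idx=0
  count=6, idx=1
  count=10, idx=2
  count=12, idx=3
  count=16, idx=4
  count=18, idx=5

Final answer: 18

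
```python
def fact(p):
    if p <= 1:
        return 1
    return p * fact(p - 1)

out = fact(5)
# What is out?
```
Call trace:
fact(p=5)
  fact(p=4)
    fact(p=3)
      fact(p=2)
        fact(p=1)
        -> return 1
      -> return 2
    -> return 6
  -> return 24
-> return 120

Final answer: 120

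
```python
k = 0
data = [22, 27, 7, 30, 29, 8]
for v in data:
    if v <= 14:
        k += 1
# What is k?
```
Trace:
  k=0
  k=0, v=22
  k=0, v=27
  k=1, v=7
  k=1, v=30
  k=1, v=29
  k=2, v=8

Final answer: 2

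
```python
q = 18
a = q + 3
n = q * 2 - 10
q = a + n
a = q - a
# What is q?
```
Trace:
  q=18
  q=18, a=21
  q=18, a=21, n=26
  q=47, a=21, n=26
  q=47, a=26, n=26

Final answer: 47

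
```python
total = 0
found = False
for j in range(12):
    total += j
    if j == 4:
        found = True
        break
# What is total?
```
Trace:
  total=0
  total=0, found=False
  total=0, found=False, j=0
  total=1, found=False, j=1
  total=3, found=False, j=2
  total=6, found=False, j=3
  total=10, found=True, j=4

Final answer: 10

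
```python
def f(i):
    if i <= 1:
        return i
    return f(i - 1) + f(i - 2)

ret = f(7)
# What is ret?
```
Call trace (a repeated sub-call is expanded the first time; later identical calls just restate its return value):
f(i=7)
  f(i=6)
    f(i=5)
      f(i=4)
        f(i=3)
          f(i=2)
            f(i=1)
            -> return 1
            f(i=0)
            -> return 0
          -> return 1
          f(i=1)
          -> return 1
        -> return 2
        f(i=2) -> return 1  (same call as traced above)
      -> return 3
      f(i=3) -> return 2  (same call as traced above)
    -> return 5
    f(i=4) -> return 3  (same call as traced above)
  -> return 8
  f(i=5) -> return 5  (same call as traced above)
-> return 13

Final answer: 13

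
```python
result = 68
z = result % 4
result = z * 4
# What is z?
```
Trace:
  result=68
  result=68, z=0
  result=0, z=0

Final answer: 0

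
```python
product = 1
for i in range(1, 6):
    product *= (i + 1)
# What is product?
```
Trace:
  product=1
  product=2, i=1
  product=6, i=2
  product=24, i=3
  product=120, i=4
  product=720, i=5

Final answer: 720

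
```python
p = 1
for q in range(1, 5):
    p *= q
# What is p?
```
Trace:
  p=1
  p=1, q=1
  p=2, q=2
  p=6, q=3
  p=24, q=4

Final answer: 24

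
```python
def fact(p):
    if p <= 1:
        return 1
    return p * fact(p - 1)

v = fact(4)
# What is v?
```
Call trace:
fact(p=4)
  fact(p=3)
    fact(p=2)
      fact(p=1)
      -> return 1
    -> return 2
  -> return 6
-> return 24

Final answer: 24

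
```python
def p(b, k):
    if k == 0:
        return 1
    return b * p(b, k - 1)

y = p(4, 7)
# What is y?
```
Call trace:
p(b=4, k=7)
  p(b=4, k=6)
    p(b=4, k=5)
      p(b=4, k=4)
        p(b=4, k=3)
          p(b=4, k=2)
            p(b=4, k=1)
              p(b=4, k=0)
              -> return 1
            -> return 4
          -> return 16
        -> return 64
      -> return 256
    -> return 1024
  -> return 4096
-> return 16384

Final answer: 16384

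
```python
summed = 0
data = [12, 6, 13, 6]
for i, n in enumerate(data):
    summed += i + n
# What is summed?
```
Trace:
  summed=0
  summed=12, i=0, n=12
  summed=19, i=1, n=6
  summed=34, i=2, n=13
  summed=43, i=3, n=6

Final answer: 43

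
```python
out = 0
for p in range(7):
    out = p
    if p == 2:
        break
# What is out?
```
Trace:
  out=0
  out=0, p=0
  out=1, p=1
  out=2, p=2

Final answer: 2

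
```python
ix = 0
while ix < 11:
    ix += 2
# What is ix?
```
Trace:
  ix=0
  ix=2
  ix=4
  ix=6
  ix=8
  ix=10
  ix=12

Final answer: 12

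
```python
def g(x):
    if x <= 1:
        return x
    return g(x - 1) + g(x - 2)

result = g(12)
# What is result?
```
Call trace (a repeated sub-call is expanded the first time; later identical calls just restate its return value):
g(x=12)
  g(x=11)
    g(x=10)
      g(x=9)
        g(x=8)
          g(x=7)
            g(x=6)
              g(x=5)
                g(x=4)
                  g(x=3)
                    g(x=2)
                      g(x=1)
                      -> return 1
                      g(x=0)
                      -> return 0
                    -> return 1
                    g(x=1)
                    -> return 1
                  -> return 2
                  g(x=2) -> return 1  (same call as traced above)
                -> return 3
                g(x=3) -> return 2  (same call as traced above)
              -> return 5
              g(x=4) -> return 3  (same call as traced above)
            -> return 8
            g(x=5) -> return 5  (same call as traced above)
          -> return 13
          g(x=6) -> return 8  (same call as traced above)
        -> return 21
        g(x=7) -> return 13  (same call as traced above)
      -> return 34
      g(x=8) -> return 21  (same call as traced above)
    -> return 55
    g(x=9) -> return 34  (same call as traced above)
  -> return 89
  g(x=10) -> return 55  (same call as traced above)
-> return 144

Final answer: 144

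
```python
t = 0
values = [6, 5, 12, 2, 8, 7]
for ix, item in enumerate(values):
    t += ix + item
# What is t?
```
Trace:
  t=0
  t=6, ix=0, item=6
  t=12, ix=1, item=5
  t=26, ix=2, item=12
  t=31, ix=3, item=2
  t=43, ix=4, item=8
  t=55, ix=5, item=7

Final answer: 55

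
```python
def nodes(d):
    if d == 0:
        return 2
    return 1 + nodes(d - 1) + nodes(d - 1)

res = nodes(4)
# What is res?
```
Call trace (a repeated sub-call is expanded the first time; later identical calls just restate its return value):
nodes(d=4)
  nodes(d=3)
    nodes(d=2)
      nodes(d=1)
        nodes(d=0)
        -> return 2
        nodes(d=0)
        -> return 2
      -> return 5
      nodes(d=1) -> return 5  (same call as traced above)
    -> return 11
    nodes(d=2) -> return 11  (same call as traced above)
  -> return 23
  nodes(d=3) -> return 23  (same call as traced above)
-> return 47

Final answer: 47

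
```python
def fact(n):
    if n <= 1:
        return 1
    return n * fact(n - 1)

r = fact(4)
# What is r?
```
Call trace:
fact(n=4)
  fact(n=3)
    fact(n=2)
      fact(n=1)
      -> return 1
    -> return 2
  -> return 6
-> return 24

Final answer: 24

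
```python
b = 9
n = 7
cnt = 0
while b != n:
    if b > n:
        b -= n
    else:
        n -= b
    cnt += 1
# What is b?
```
Trace:
  b=9
  b=9, n=7
  b=9, n=7, cnt=0
  b=2, n=7, cnt=1
  b=2, n=5, cnt=2
  b=2, n=3, cnt=3
  b=2, n=1, cnt=4
  b=1, n=1, cnt=5

Final answer: 1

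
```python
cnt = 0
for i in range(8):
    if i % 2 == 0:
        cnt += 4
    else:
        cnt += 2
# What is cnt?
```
Trace:
  cnt=0
  cnt=4, i=0
  cnt=6, i=1
  cnt=10, i=2
  cnt=12, i=3
  cnt=16, i=4
  cnt=18, i=5
  cnt=22, i=6
  cnt=24, i=7

Final answer: 24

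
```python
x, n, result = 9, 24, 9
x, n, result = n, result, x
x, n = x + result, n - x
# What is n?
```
Trace:
  x=9, n=24, result=9
  x=24, n=9, result=9
  x=33, n=-15, result=9

Final answer: -15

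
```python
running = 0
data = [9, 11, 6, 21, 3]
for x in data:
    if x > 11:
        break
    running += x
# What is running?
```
Trace:
  running=0
  running=9, x=9
  running=20, x=11
  running=26, x=6
  running=26, x=21

Final answer: 26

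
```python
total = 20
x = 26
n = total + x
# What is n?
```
Trace:
  total=20
  total=20, x=26
  total=20, x=26, n=46

Final answer: 46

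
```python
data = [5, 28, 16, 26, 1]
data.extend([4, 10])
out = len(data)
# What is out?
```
Trace:
  data=[5, 28, 16, 26, 1]
  data=[5, 28, 16, 26, 1, 4, 10]
  data=[5, 28, 16, 26, 1, 4, 10], out=7

Final answer: 7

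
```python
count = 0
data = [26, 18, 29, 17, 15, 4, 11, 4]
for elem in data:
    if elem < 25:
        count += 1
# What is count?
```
Trace:
  count=0
  count=0, elem=26
  count=1, elem=18
  count=1, elem=29
  count=2, elem=17
  count=3, elem=15
  count=4, elem=4
  count=5, elem=11
  count=6, elem=4

Final answer: 6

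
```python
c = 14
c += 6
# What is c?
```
Trace:
  c=14
  c=20

Final answer: 20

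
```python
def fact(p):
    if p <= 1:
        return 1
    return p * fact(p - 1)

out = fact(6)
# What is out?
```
Call trace:
fact(p=6)
  fact(p=5)
    fact(p=4)
      fact(p=3)
        fact(p=2)
          fact(p=1)
          -> return 1
        -> return 2
      -> return 6
    -> return 24
  -> return 120
-> return 720

Final answer: 720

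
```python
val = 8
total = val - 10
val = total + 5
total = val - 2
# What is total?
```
Trace:
  val=8
  val=8, total=-2
  val=3, total=-2
  val=3, total=1

Final answer: 1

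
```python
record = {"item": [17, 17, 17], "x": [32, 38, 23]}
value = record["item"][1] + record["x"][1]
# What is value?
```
Trace:
  record={'item': [17, 17, 17], 'x': [32, 38, 23]}
  record={'item': [17, 17, 17], 'x': [32, 38, 23]}, value=55

Final answer: 55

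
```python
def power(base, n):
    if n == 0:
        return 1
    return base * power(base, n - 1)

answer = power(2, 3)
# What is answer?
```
Call trace:
power(base=2, n=3)
  power(base=2, n=2)
    power(base=2, n=1)
      power(base=2, n=0)
      -> return 1
    -> return 2
  -> return 4
-> return 8

Final answer: 8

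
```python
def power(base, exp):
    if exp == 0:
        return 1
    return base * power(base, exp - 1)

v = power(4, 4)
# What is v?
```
Call trace:
power(base=4, exp=4)
  power(base=4, exp=3)
    power(base=4, exp=2)
      power(base=4, exp=1)
        power(base=4, exp=0)
        -> return 1
      -> return 4
    -> return 16
  -> return 64
-> return 256

Final answer: 256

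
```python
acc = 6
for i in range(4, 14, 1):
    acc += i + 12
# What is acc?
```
Trace:
  acc=6
  acc=22, i=4
  acc=39, i=5
  acc=57, i=6
  acc=76, i=7
  acc=96, i=8
  acc=117, i=9
  acc=139, i=10
  acc=162, i=11
  acc=186, i=12
  acc=211, i=13

Final answer: 211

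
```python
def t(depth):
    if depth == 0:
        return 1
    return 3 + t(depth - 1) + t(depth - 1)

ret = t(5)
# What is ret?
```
Call trace (a repeated sub-call is expanded the first time; later identical calls just restate its return value):
t(depth=5)
  t(depth=4)
    t(depth=3)
      t(depth=2)
        t(depth=1)
          t(depth=0)
          -> return 1
          t(depth=0)
          -> return 1
        -> return 5
        t(depth=1) -> return 5  (same call as traced above)
      -> return 13
      t(depth=2) -> return 13  (same call as traced above)
    -> return 29
    t(depth=3) -> return 29  (same call as traced above)
  -> return 61
  t(depth=4) -> return 61  (same call as traced above)
-> return 125

Final answer: 125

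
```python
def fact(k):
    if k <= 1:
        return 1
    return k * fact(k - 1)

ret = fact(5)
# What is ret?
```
Call trace:
fact(k=5)
  fact(k=4)
    fact(k=3)
      fact(k=2)
        fact(k=1)
        -> return 1
      -> return 2
    -> return 6
  -> return 24
-> return 120

Final answer: 120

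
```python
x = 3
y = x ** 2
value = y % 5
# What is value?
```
Trace:
  x=3
  x=3, y=9
  x=3, y=9, value=4

Final answer: 4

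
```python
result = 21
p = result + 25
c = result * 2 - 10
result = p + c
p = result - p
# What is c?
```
Trace:
  result=21
  result=21, p=46
  result=21, p=46, c=32
  result=78, p=46, c=32
  result=78, p=32, c=32

Final answer: 32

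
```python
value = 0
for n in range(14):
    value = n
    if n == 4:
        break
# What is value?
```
Trace:
  value=0
  value=0, n=0
  value=1, n=1
  value=2, n=2
  value=3, n=3
  value=4, n=4

Final answer: 4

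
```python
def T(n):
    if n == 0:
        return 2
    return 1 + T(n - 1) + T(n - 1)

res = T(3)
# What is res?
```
Call trace (a repeated sub-call is expanded the first time; later identical calls just restate its return value):
T(n=3)
  T(n=2)
    T(n=1)
      T(n=0)
      -> return 2
      T(n=0)
      -> return 2
    -> return 5
    T(n=1) -> return 5  (same call as traced above)
  -> return 11
  T(n=2) -> return 11  (same call as traced above)
-> return 23

Final answer: 23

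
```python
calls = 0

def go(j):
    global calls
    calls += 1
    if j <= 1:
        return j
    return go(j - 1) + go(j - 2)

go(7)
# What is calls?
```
Call trace (a repeated sub-call is expanded the first time; later identical calls just restate its return value):
go(j=7)
  go(j=6)
    go(j=5)
      go(j=4)
        go(j=3)
          go(j=2)
            go(j=1)
            -> return 1
            go(j=0)
            -> return 0
          -> return 1
          go(j=1)
          -> return 1
        -> return 2
        go(j=2) -> return 1  (same call as traced above)
      -> return 3
      go(j=3) -> return 2  (same call as traced above)
    -> return 5
    go(j=4) -> return 3  (same call as traced above)
  -> return 8
  go(j=5) -> return 5  (same call as traced above)
-> return 13

calls is incremented once per call, so count the calls in each subtree. Let C(j) = number of calls made by go(j).
C(0) = C(1) = 1 (base case, no recursion); C(j) = 1 + C(j - 1) + C(j - 2) otherwise.
C(2) = 1 + C(1) + C(0) = 1 + 1 + 1 = 3
C(3) = 1 + C(2) + C(1) = 1 + 3 + 1 = 5
C(4) = 1 + C(3) + C(2) = 1 + 5 + 3 = 9
C(5) = 1 + C(4) + C(3) = 1 + 9 + 5 = 15
C(6) = 1 + C(5) + C(4) = 1 + 15 + 9 = 25
C(7) = 1 + C(6) + C(5) = 1 + 25 + 15 = 41
calls = C(7) = 41

Final answer: 41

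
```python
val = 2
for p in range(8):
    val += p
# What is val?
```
Trace:
  val=2
  val=2, p=0
  val=3, p=1
  val=5, p=2
  val=8, p=3
  val=12, p=4
  val=17, p=5
  val=23, p=6
  val=30, p=7

Final answer: 30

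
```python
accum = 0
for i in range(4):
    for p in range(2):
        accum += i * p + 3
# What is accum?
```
Trace:
  accum=0
  accum=3, i=0, p=0
  accum=6, i=0, p=1
  accum=9, i=1, p=0
  accum=13, i=1, p=1
  accum=16, i=2, p=0
  accum=21, i=2, p=1
  accum=24, i=3, p=0
  accum=30, i=3, p=1

Final answer: 30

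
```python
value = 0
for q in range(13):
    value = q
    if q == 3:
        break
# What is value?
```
Trace:
  value=0
  value=0, q=0
  value=1, q=1
  value=2, q=2
  value=3, q=3

Final answer: 3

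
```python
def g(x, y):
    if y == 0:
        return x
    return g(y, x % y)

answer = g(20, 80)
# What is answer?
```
Call trace:
g(x=20, y=80)
  g(x=80, y=20)
    g(x=20, y=0)
    -> return 20
  -> return 20
-> return 20

Final answer: 20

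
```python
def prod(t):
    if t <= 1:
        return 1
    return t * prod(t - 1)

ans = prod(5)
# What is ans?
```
Call trace:
prod(t=5)
  prod(t=4)
    prod(t=3)
      prod(t=2)
        prod(t=1)
        -> return 1
      -> return 2
    -> return 6
  -> return 24
-> return 120

Final answer: 120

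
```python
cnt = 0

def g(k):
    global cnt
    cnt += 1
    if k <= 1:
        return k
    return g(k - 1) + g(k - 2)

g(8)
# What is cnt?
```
Call trace (a repeated sub-call is expanded the first time; later identical calls just restate its return value):
g(k=8)
  g(k=7)
    g(k=6)
      g(k=5)
        g(k=4)
          g(k=3)
            g(k=2)
              g(k=1)
              -> return 1
              g(k=0)
              -> return 0
            -> return 1
            g(k=1)
            -> return 1
          -> return 2
          g(k=2) -> return 1  (same call as traced above)
        -> return 3
        g(k=3) -> return 2  (same call as traced above)
      -> return 5
      g(k=4) -> return 3  (same call as traced above)
    -> return 8
    g(k=5) -> return 5  (same call as traced above)
  -> return 13
  g(k=6) -> return 8  (same call as traced above)
-> return 21

cnt is incremented once per call, so count the calls in each subtree. Let C(k) = number of calls made by g(k).
C(0) = C(1) = 1 (base case, no recursion); C(k) = 1 + C(k - 1) + C(k - 2) otherwise.
C(2) = 1 + C(1) + C(0) = 1 + 1 + 1 = 3
C(3) = 1 + C(2) + C(1) = 1 + 3 + 1 = 5
C(4) = 1 + C(3) + C(2) = 1 + 5 + 3 = 9
C(5) = 1 + C(4) + C(3) = 1 + 9 + 5 = 15
C(6) = 1 + C(5) + C(4) = 1 + 15 + 9 = 25
C(7) = 1 + C(6) + C(5) = 1 + 25 + 15 = 41
C(8) = 1 + C(7) + C(6) = 1 + 41 + 25 = 67
cnt = C(8) = 67

Final answer: 67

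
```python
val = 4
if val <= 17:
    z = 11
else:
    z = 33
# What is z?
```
Trace:
  val=4
  val=4, z=11

Final answer: 11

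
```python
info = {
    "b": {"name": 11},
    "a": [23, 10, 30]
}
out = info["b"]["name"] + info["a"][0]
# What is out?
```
Trace:
  info={'b': {'name': 11}, 'a': [23, 10, 30]}
  info={'b': {'name': 11}, 'a': [23, 10, 30]}, out=34

Final answer: 34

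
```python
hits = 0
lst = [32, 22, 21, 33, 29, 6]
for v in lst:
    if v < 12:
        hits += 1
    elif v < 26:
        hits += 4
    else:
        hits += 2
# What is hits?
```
Trace:
  hits=0
  hits=2, v=32
  hits=6, v=22
  hits=10, v=21
  hits=12, v=33
  hits=14, v=29
  hits=15, v=6

Final answer: 15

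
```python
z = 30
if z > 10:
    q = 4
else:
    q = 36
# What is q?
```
Trace:
  z=30
  z=30, q=4

Final answer: 4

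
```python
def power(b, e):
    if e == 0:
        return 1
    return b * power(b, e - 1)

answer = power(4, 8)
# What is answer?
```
Call trace:
power(b=4, e=8)
  power(b=4, e=7)
    power(b=4, e=6)
      power(b=4, e=5)
        power(b=4, e=4)
          power(b=4, e=3)
            power(b=4, e=2)
              power(b=4, e=1)
                power(b=4, e=0)
                -> return 1
              -> return 4
            -> return 16
          -> return 64
        -> return 256
      -> return 1024
    -> return 4096
  -> return 16384
-> return 65536

Final answer: 65536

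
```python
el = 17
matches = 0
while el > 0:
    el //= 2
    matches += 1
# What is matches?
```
Trace:
  el=17
  el=17, matches=0
  el=8, matches=1
  el=4, matches=2
  el=2, matches=3
  el=1, matches=4
  el=0, matches=5

Final answer: 5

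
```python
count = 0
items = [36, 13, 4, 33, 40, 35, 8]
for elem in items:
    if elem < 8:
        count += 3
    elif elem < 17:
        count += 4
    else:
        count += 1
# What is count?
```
Trace:
  count=0
  count=1, elem=36
  count=5, elem=13
  count=8, elem=4
  count=9, elem=33
  count=10, elem=40
  count=11, elem=35
  count=15, elem=8

Final answer: 15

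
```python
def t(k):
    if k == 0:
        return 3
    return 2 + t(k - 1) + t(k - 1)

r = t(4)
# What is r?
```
Call trace (a repeated sub-call is expanded the first time; later identical calls just restate its return value):
t(k=4)
  t(k=3)
    t(k=2)
      t(k=1)
        t(k=0)
        -> return 3
        t(k=0)
        -> return 3
      -> return 8
      t(k=1) -> return 8  (same call as traced above)
    -> return 18
    t(k=2) -> return 18  (same call as traced above)
  -> return 38
  t(k=3) -> return 38  (same call as traced above)
-> return 78

Final answer: 78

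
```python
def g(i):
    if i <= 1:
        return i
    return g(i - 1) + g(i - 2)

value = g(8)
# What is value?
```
Call trace (a repeated sub-call is expanded the first time; later identical calls just restate its return value):
g(i=8)
  g(i=7)
    g(i=6)
      g(i=5)
        g(i=4)
          g(i=3)
            g(i=2)
              g(i=1)
              -> return 1
              g(i=0)
              -> return 0
            -> return 1
            g(i=1)
            -> return 1
          -> return 2
          g(i=2) -> return 1  (same call as traced above)
        -> return 3
        g(i=3) -> return 2  (same call as traced above)
      -> return 5
      g(i=4) -> return 3  (same call as traced above)
    -> return 8
    g(i=5) -> return 5  (same call as traced above)
  -> return 13
  g(i=6) -> return 8  (same call as traced above)
-> return 21

Final answer: 21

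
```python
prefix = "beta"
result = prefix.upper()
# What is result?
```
Trace:
  prefix='beta'
  prefix='beta', result='BETA'

Final answer: 'BETA'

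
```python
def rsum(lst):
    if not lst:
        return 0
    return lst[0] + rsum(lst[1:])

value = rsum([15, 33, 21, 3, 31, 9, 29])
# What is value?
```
Call trace:
rsum(lst=[15, 33, 21, 3, 31, 9, 29])
  rsum(lst=[33, 21, 3, 31, 9, 29])
    rsum(lst=[21, 3, 31, 9, 29])
      rsum(lst=[3, 31, 9, 29])
        rsum(lst=[31, 9, 29])
          rsum(lst=[9, 29])
            rsum(lst=[29])
              rsum(lst=[])
              -> return 0
            -> return 29
          -> return 38
        -> return 69
      -> return 72
    -> return 93
  -> return 126
-> return 141

Final answer: 141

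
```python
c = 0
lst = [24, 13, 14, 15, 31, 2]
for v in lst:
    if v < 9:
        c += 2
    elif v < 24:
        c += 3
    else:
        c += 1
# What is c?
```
Trace:
  c=0
  c=1, v=24
  c=4, v=13
  c=7, v=14
  c=10, v=15
  c=11, v=31
  c=13, v=2

Final answer: 13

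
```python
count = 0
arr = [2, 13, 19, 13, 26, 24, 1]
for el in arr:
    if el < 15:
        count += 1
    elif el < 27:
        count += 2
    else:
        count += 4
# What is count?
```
Trace:
  count=0
  count=1, el=2
  count=2, el=13
  count=4, el=19
  count=5, el=13
  count=7, el=26
  count=9, el=24
  count=10, el=1

Final answer: 10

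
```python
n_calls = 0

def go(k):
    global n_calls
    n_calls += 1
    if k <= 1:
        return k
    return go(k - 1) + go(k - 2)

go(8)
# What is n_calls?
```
Call trace (a repeated sub-call is expanded the first time; later identical calls just restate its return value):
go(k=8)
  go(k=7)
    go(k=6)
      go(k=5)
        go(k=4)
          go(k=3)
            go(k=2)
              go(k=1)
              -> return 1
              go(k=0)
              -> return 0
            -> return 1
            go(k=1)
            -> return 1
          -> return 2
          go(k=2) -> return 1  (same call as traced above)
        -> return 3
        go(k=3) -> return 2  (same call as traced above)
      -> return 5
      go(k=4) -> return 3  (same call as traced above)
    -> return 8
    go(k=5) -> return 5  (same call as traced above)
  -> return 13
  go(k=6) -> return 8  (same call as traced above)
-> return 21

n_calls is incremented once per call, so count the calls in each subtree. Let C(k) = number of calls made by go(k).
C(0) = C(1) = 1 (base case, no recursion); C(k) = 1 + C(k - 1) + C(k - 2) otherwise.
C(2) = 1 + C(1) + C(0) = 1 + 1 + 1 = 3
C(3) = 1 + C(2) + C(1) = 1 + 3 + 1 = 5
C(4) = 1 + C(3) + C(2) = 1 + 5 + 3 = 9
C(5) = 1 + C(4) + C(3) = 1 + 9 + 5 = 15
C(6) = 1 + C(5) + C(4) = 1 + 15 + 9 = 25
C(7) = 1 + C(6) + C(5) = 1 + 25 + 15 = 41
C(8) = 1 + C(7) + C(6) = 1 + 41 + 25 = 67
n_calls = C(8) = 67

Final answer: 67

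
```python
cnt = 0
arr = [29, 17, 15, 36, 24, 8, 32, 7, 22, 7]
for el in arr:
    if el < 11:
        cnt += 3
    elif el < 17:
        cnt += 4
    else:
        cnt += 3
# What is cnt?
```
Trace:
  cnt=0
  cnt=3, el=29
  cnt=6, el=17
  cnt=10, el=15
  cnt=13, el=36
  cnt=16, el=24
  cnt=19, el=8
  cnt=22, el=32
  cnt=25, el=7
  cnt=28, el=22
  cnt=31, el=7

Final answer: 31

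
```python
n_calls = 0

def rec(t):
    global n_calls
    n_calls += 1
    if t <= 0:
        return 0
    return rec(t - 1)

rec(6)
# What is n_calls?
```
Call trace:
rec(t=6)
  rec(t=5)
    rec(t=4)
      rec(t=3)
        rec(t=2)
          rec(t=1)
            rec(t=0)
            -> return 0
          -> return 0
        -> return 0
      -> return 0
    -> return 0
  -> return 0
-> return 0

n_calls is incremented once per call. rec is entered once for each t = 6, 5, 4, 3, 2, 1, 0 (the t <= 0 call returns without recursing), i.e. 6 + 1 calls.
n_calls = 7

Final answer: 7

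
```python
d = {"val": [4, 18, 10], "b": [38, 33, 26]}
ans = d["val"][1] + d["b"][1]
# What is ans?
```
Trace:
  d={'val': [4, 18, 10], 'b': [38, 33, 26]}
  d={'val': [4, 18, 10], 'b': [38, 33, 26]}, ans=51

Final answer: 51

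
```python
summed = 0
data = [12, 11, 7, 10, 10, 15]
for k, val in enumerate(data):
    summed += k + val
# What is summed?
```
Trace:
  summed=0
  summed=12, k=0, val=12
  summed=24, k=1, val=11
  summed=33, k=2, val=7
  summed=46, k=3, val=10
  summed=60, k=4, val=10
  summed=80, k=5, val=15

Final answer: 80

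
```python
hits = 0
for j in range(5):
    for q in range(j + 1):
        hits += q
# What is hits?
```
Trace:
  hits=0
  hits=0, j=0, q=0
  hits=0, j=1, q=0
  hits=1, j=1, q=1
  hits=1, j=2, q=0
  hits=2, j=2, q=1
  hits=4, j=2, q=2
  hits=4, j=3, q=0
  hits=5, j=3, q=1
  hits=7, j=3, q=2
  hits=10, j=3, q=3
  hits=10, j=4, q=0
  hits=11, j=4, q=1
  hits=13, j=4, q=2
  hits=16, j=4, q=3
  hits=20, j=4, q=4

Final answer: 20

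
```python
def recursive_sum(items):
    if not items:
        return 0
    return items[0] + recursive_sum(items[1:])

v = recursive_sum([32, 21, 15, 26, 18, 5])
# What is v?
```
Call trace:
recursive_sum(items=[32, 21, 15, 26, 18, 5])
  recursive_sum(items=[21, 15, 26, 18, 5])
    recursive_sum(items=[15, 26, 18, 5])
      recursive_sum(items=[26, 18, 5])
        recursive_sum(items=[18, 5])
          recursive_sum(items=[5])
            recursive_sum(items=[])
            -> return 0
          -> return 5
        -> return 23
      -> return 49
    -> return 64
  -> return 85
-> return 117

Final answer: 117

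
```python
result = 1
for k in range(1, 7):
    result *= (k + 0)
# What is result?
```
Trace:
  result=1
  result=1, k=1
  result=2, k=2
  result=6, k=3
  result=24, k=4
  result=120, k=5
  result=720, k=6

Final answer: 720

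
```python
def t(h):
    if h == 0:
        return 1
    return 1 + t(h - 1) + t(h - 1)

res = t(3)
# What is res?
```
Call trace (a repeated sub-call is expanded the first time; later identical calls just restate its return value):
t(h=3)
  t(h=2)
    t(h=1)
      t(h=0)
      -> return 1
      t(h=0)
      -> return 1
    -> return 3
    t(h=1) -> return 3  (same call as traced above)
  -> return 7
  t(h=2) -> return 7  (same call as traced above)
-> return 15

Final answer: 15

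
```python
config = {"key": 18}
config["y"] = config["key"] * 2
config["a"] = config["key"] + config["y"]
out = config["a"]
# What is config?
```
Trace:
  config={'key': 18}
  config={'key': 18, 'y': 36}
  config={'key': 18, 'y': 36, 'a': 54}
  config={'key': 18, 'y': 36, 'a': 54}, out=54

Final answer: {'key': 18, 'y': 36, 'a': 54}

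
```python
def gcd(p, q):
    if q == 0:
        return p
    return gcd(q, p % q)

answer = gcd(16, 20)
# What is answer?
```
Call trace:
gcd(p=16, q=20)
  gcd(p=20, q=16)
    gcd(p=16, q=4)
      gcd(p=4, q=0)
      -> return 4
    -> return 4
  -> return 4
-> return 4

Final answer: 4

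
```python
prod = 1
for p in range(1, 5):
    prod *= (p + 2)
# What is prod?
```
Trace:
  prod=1
  prod=3, p=1
  prod=12, p=2
  prod=60, p=3
  prod=360, p=4

Final answer: 360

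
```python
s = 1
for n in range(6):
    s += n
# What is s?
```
Trace:
  s=1
  s=1, n=0
  s=2, n=1
  s=4, n=2
  s=7, n=3
  s=11, n=4
  s=16, n=5

Final answer: 16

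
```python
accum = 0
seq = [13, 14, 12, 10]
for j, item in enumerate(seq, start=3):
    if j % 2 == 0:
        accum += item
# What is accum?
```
Trace:
  accum=0
  accum=0, j=3, item=13
  accum=14, j=4, item=14
  accum=14, j=5, item=12
  accum=24, j=6, item=10

Final answer: 24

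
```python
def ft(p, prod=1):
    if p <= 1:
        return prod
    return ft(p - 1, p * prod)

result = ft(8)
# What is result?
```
Call trace:
ft(p=8, prod=1)
  ft(p=7, prod=8)
    ft(p=6, prod=56)
      ft(p=5, prod=336)
        ft(p=4, prod=1680)
          ft(p=3, prod=6720)
            ft(p=2, prod=20160)
              ft(p=1, prod=40320)
              -> return 40320
            -> return 40320
          -> return 40320
        -> return 40320
      -> return 40320
    -> return 40320
  -> return 40320
-> return 40320

Final answer: 40320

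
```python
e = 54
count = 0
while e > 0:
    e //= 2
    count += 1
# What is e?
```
Trace:
  e=54
  e=54, count=0
  e=27, count=1
  e=13, count=2
  e=6, count=3
  e=3, count=4
  e=1, count=5
  e=0, count=6

Final answer: 0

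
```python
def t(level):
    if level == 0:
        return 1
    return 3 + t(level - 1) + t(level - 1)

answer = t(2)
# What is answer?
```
Call trace (a repeated sub-call is expanded the first time; later identical calls just restate its return value):
t(level=2)
  t(level=1)
    t(level=0)
    -> return 1
    t(level=0)
    -> return 1
  -> return 5
  t(level=1) -> return 5  (same call as traced above)
-> return 13

Final answer: 13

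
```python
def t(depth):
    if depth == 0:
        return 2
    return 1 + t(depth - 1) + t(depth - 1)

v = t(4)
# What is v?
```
Call trace (a repeated sub-call is expanded the first time; later identical calls just restate its return value):
t(depth=4)
  t(depth=3)
    t(depth=2)
      t(depth=1)
        t(depth=0)
        -> return 2
        t(depth=0)
        -> return 2
      -> return 5
      t(depth=1) -> return 5  (same call as traced above)
    -> return 11
    t(depth=2) -> return 11  (same call as traced above)
  -> return 23
  t(depth=3) -> return 23  (same call as traced above)
-> return 47

Final answer: 47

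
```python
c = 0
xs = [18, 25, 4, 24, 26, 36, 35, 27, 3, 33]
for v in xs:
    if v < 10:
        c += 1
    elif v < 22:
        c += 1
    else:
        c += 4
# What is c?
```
Trace:
  c=0
  c=1, v=18
  c=5, v=25
  c=6, v=4
  c=10, v=24
  c=14, v=26
  c=18, v=36
  c=22, v=35
  c=26, v=27
  c=27, v=3
  c=31, v=33

Final answer: 31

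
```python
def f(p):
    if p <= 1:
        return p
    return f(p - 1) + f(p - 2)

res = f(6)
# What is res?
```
Call trace (a repeated sub-call is expanded the first time; later identical calls just restate its return value):
f(p=6)
  f(p=5)
    f(p=4)
      f(p=3)
        f(p=2)
          f(p=1)
          -> return 1
          f(p=0)
          -> return 0
        -> return 1
        f(p=1)
        -> return 1
      -> return 2
      f(p=2) -> return 1  (same call as traced above)
    -> return 3
    f(p=3) -> return 2  (same call as traced above)
  -> return 5
  f(p=4) -> return 3  (same call as traced above)
-> return 8

Final answer: 8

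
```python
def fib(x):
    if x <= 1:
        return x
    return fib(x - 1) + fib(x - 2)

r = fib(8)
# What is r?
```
Call trace (a repeated sub-call is expanded the first time; later identical calls just restate its return value):
fib(x=8)
  fib(x=7)
    fib(x=6)
      fib(x=5)
        fib(x=4)
          fib(x=3)
            fib(x=2)
              fib(x=1)
              -> return 1
              fib(x=0)
              -> return 0
            -> return 1
            fib(x=1)
            -> return 1
          -> return 2
          fib(x=2) -> return 1  (same call as traced above)
        -> return 3
        fib(x=3) -> return 2  (same call as traced above)
      -> return 5
      fib(x=4) -> return 3  (same call as traced above)
    -> return 8
    fib(x=5) -> return 5  (same call as traced above)
  -> return 13
  fib(x=6) -> return 8  (same call as traced above)
-> return 21

Final answer: 21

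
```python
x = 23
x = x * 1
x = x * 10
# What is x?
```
Trace:
  x=23
  x=23
  x=230

Final answer: 230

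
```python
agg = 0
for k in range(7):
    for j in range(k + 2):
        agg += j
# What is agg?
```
Trace:
  agg=0
  agg=0, k=0, j=0
  agg=1, k=0, j=1
  agg=1, k=1, j=0
  agg=2, k=1, j=1
  agg=4, k=1, j=2
  agg=4, k=2, j=0
  agg=5, k=2, j=1
  agg=7, k=2, j=2
  agg=10, k=2, j=3
  agg=10, k=3, j=0
  agg=11, k=3, j=1
  agg=13, k=3, j=2
  agg=16, k=3, j=3
  agg=20, k=3, j=4
  agg=20, k=4, j=0
  agg=21, k=4, j=1
  agg=23, k=4, j=2
  agg=26, k=4, j=3
  agg=30, k=4, j=4
  agg=35, k=4, j=5
  agg=35, k=5, j=0
  agg=36, k=5, j=1
  agg=38, k=5, j=2
  agg=41, k=5, j=3
  agg=45, k=5, j=4
  agg=50, k=5, j=5
  agg=56, k=5, j=6
  agg=56, k=6, j=0
  agg=57, k=6, j=1
  agg=59, k=6, j=2
  agg=62, k=6, j=3
  agg=66, k=6, j=4
  agg=71, k=6, j=5
  agg=77, k=6, j=6
  agg=84, k=6, j=7

Final answer: 84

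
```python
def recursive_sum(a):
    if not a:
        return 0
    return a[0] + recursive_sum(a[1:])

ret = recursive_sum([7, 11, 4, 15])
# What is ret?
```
Call trace:
recursive_sum(a=[7, 11, 4, 15])
  recursive_sum(a=[11, 4, 15])
    recursive_sum(a=[4, 15])
      recursive_sum(a=[15])
        recursive_sum(a=[])
        -> return 0
      -> return 15
    -> return 19
  -> return 30
-> return 37

Final answer: 37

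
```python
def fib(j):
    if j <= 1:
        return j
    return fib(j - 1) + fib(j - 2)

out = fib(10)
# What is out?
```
Call trace (a repeated sub-call is expanded the first time; later identical calls just restate its return value):
fib(j=10)
  fib(j=9)
    fib(j=8)
      fib(j=7)
        fib(j=6)
          fib(j=5)
            fib(j=4)
              fib(j=3)
                fib(j=2)
                  fib(j=1)
                  -> return 1
                  fib(j=0)
                  -> return 0
                -> return 1
                fib(j=1)
                -> return 1
              -> return 2
              fib(j=2) -> return 1  (same call as traced above)
            -> return 3
            fib(j=3) -> return 2  (same call as traced above)
          -> return 5
          fib(j=4) -> return 3  (same call as traced above)
        -> return 8
        fib(j=5) -> return 5  (same call as traced above)
      -> return 13
      fib(j=6) -> return 8  (same call as traced above)
    -> return 21
    fib(j=7) -> return 13  (same call as traced above)
  -> return 34
  fib(j=8) -> return 21  (same call as traced above)
-> return 55

Final answer: 55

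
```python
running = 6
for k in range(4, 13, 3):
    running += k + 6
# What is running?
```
Trace:
  running=6
  running=16, k=4
  running=29, k=7
  running=45, k=10

Final answer: 45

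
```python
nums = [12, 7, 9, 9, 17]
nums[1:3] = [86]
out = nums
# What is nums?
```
Trace:
  nums=[12, 7, 9, 9, 17]
  nums=[12, 86, 9, 17]
  nums=[12, 86, 9, 17], out=[12, 86, 9, 17]

Final answer: [12, 86, 9, 17]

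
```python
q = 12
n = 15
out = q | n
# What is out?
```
Trace:
  q=12
  q=12, n=15
  q=12, n=15, out=15

Final answer: 15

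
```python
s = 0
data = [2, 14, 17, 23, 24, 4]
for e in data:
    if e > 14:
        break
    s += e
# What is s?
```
Trace:
  s=0
  s=2, e=2
  s=16, e=14
  s=16, e=17

Final answer: 16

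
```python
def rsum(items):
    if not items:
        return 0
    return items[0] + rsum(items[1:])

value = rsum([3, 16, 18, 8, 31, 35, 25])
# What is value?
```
Call trace:
rsum(items=[3, 16, 18, 8, 31, 35, 25])
  rsum(items=[16, 18, 8, 31, 35, 25])
    rsum(items=[18, 8, 31, 35, 25])
      rsum(items=[8, 31, 35, 25])
        rsum(items=[31, 35, 25])
          rsum(items=[35, 25])
            rsum(items=[25])
              rsum(items=[])
              -> return 0
            -> return 25
          -> return 60
        -> return 91
      -> return 99
    -> return 117
  -> return 133
-> return 136

Final answer: 136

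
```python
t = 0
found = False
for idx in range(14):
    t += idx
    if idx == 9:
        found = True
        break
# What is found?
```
Trace:
  t=0
  t=0, found=False
  t=0, found=False, idx=0
  t=1, found=False, idx=1
  t=3, found=False, idx=2
  t=6, found=False, idx=3
  t=10, found=False, idx=4
  t=15, found=False, idx=5
  t=21, found=False, idx=6
  t=28, found=False, idx=7
  t=36, found=False, idx=8
  t=45, found=True, idx=9

Final answer: True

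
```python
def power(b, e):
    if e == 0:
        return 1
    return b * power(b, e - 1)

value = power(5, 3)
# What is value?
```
Call trace:
power(b=5, e=3)
  power(b=5, e=2)
    power(b=5, e=1)
      power(b=5, e=0)
      -> return 1
    -> return 5
  -> return 25
-> return 125

Final answer: 125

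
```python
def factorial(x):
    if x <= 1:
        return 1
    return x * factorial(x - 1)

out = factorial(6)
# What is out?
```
Call trace:
factorial(x=6)
  factorial(x=5)
    factorial(x=4)
      factorial(x=3)
        factorial(x=2)
          factorial(x=1)
          -> return 1
        -> return 2
      -> return 6
    -> return 24
  -> return 120
-> return 720

Final answer: 720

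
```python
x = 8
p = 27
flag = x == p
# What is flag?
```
Trace:
  x=8
  x=8, p=27
  x=8, p=27, flag=False

Final answer: False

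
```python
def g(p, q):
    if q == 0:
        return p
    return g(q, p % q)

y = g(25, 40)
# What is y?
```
Call trace:
g(p=25, q=40)
  g(p=40, q=25)
    g(p=25, q=15)
      g(p=15, q=10)
        g(p=10, q=5)
          g(p=5, q=0)
          -> return 5
        -> return 5
      -> return 5
    -> return 5
  -> return 5
-> return 5

Final answer: 5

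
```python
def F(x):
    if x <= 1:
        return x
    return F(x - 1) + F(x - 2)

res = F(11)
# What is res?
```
Call trace (a repeated sub-call is expanded the first time; later identical calls just restate its return value):
F(x=11)
  F(x=10)
    F(x=9)
      F(x=8)
        F(x=7)
          F(x=6)
            F(x=5)
              F(x=4)
                F(x=3)
                  F(x=2)
                    F(x=1)
                    -> return 1
                    F(x=0)
                    -> return 0
                  -> return 1
                  F(x=1)
                  -> return 1
                -> return 2
                F(x=2) -> return 1  (same call as traced above)
              -> return 3
              F(x=3) -> return 2  (same call as traced above)
            -> return 5
            F(x=4) -> return 3  (same call as traced above)
          -> return 8
          F(x=5) -> return 5  (same call as traced above)
        -> return 13
        F(x=6) -> return 8  (same call as traced above)
      -> return 21
      F(x=7) -> return 13  (same call as traced above)
    -> return 34
    F(x=8) -> return 21  (same call as traced above)
  -> return 55
  F(x=9) -> return 34  (same call as traced above)
-> return 89

Final answer: 89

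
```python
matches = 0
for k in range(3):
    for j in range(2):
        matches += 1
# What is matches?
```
Trace:
  matches=0
  matches=1, k=0, j=0
  matches=2, k=0, j=1
  matches=3, k=1, j=0
  matches=4, k=1, j=1
  matches=5, k=2, j=0
  matches=6, k=2, j=1

Final answer: 6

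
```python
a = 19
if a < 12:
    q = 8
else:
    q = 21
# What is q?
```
Trace:
  a=19
  a=19, q=21

Final answer: 21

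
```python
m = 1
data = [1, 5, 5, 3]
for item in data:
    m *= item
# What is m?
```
Trace:
  m=1
  m=1, item=1
  m=5, item=5
  m=25, item=5
  m=75, item=3

Final answer: 75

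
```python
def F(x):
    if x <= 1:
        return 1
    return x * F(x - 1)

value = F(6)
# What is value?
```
Call trace:
F(x=6)
  F(x=5)
    F(x=4)
      F(x=3)
        F(x=2)
          F(x=1)
          -> return 1
        -> return 2
      -> return 6
    -> return 24
  -> return 120
-> return 720

Final answer: 720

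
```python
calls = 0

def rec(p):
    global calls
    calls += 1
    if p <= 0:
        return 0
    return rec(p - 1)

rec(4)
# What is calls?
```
Call trace:
rec(p=4)
  rec(p=3)
    rec(p=2)
      rec(p=1)
        rec(p=0)
        -> return 0
      -> return 0
    -> return 0
  -> return 0
-> return 0

calls is incremented once per call. rec is entered once for each p = 4, 3, 2, 1, 0 (the p <= 0 call returns without recursing), i.e. 4 + 1 calls.
calls = 5

Final answer: 5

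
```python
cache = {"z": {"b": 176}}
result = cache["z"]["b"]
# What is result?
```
Trace:
  cache={'z': {'b': 176}}
  cache={'z': {'b': 176}}, result=176

Final answer: 176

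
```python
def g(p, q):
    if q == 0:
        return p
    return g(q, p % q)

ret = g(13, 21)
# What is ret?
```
Call trace:
g(p=13, q=21)
  g(p=21, q=13)
    g(p=13, q=8)
      g(p=8, q=5)
        g(p=5, q=3)
          g(p=3, q=2)
            g(p=2, q=1)
              g(p=1, q=0)
              -> return 1
            -> return 1
          -> return 1
        -> return 1
      -> return 1
    -> return 1
  -> return 1
-> return 1

Final answer: 1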